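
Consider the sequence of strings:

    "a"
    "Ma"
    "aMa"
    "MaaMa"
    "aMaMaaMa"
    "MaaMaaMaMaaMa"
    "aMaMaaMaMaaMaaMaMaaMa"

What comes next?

MaaMaaMaMaaMaaMaMaaMaMaaMaaMaMaaMa

Each term (from the third on) is the two preceding terms concatenated in order: term 3 = a·Ma = aMa.
Continuing: MaaMaaMaMaaMa · aMaMaaMaMaaMaaMaMaaMa gives term 8.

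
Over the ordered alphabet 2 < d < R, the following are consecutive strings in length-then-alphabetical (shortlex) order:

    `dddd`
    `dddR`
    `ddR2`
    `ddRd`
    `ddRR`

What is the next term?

dR22

Treat ddRR as a base-3 numeral over the given alphabet and add one, carrying through any trailing R's.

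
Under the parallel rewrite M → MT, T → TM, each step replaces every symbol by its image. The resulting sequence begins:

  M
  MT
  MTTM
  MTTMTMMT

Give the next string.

Rewriting each symbol of MTTMTMMT: M→MT, T→TM, T→TM, M→MT, T→TM, M→MT, M→MT, T→TM, which concatenates to MT TM TM MT TM MT MT TM.

MTTMTMMTTMMTMTTM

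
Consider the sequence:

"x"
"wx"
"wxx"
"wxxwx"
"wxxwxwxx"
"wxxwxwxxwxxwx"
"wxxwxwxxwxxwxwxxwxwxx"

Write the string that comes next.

This is a Fibonacci-style word recurrence s(k) = s(k−1)·s(k−2): e.g. wx·x = wxx.
The next term joins wxxwxwxxwxxwxwxxwxwxx and wxxwxwxxwxxwx.

wxxwxwxxwxxwxwxxwxwxxwxxwxwxxwxxwx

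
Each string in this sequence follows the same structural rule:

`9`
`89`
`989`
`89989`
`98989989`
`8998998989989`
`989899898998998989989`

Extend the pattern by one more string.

From term 3 onward, concatenate the second-to-last term with the last: 9·89 = 989, 89·989 = 89989, …
Continuing: 8998998989989 · 989899898998998989989 gives term 8.

8998998989989989899898998998989989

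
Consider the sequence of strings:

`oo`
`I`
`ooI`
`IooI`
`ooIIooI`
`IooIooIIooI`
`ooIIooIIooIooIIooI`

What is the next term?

IooIooIIooIooIIooIIooIooIIooI

This is a Fibonacci-style word recurrence s(k) = s(k−2)·s(k−1): e.g. oo·I = ooI.
So term 8 is IooIooIIooI·ooIIooIIooIooIIooI.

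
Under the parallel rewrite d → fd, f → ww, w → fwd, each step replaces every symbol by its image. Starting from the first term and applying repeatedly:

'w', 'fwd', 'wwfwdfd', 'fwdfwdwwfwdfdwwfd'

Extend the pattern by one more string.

wwfwdfdwwfwdfdfwdfwdwwfwdfdwwfdfwdfwdwwfd

Replace each of the 17 characters of fwdfwdwwfwdfdwwfd in place — ww fwd fd ww fwd fd fwd fwd ww fwd fd ww fd fwd fwd ww fd — and concatenate.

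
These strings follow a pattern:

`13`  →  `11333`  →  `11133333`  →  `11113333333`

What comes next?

The n-th term is n 1's then 2n-1 3's (n = 1, 2, …).
For the next term, n = 5, so the run lengths are 5, 9.

11111333333333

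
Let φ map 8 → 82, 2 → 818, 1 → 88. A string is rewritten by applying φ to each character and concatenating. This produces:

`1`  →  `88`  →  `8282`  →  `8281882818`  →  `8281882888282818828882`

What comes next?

φ(8281882888282818828882) expands symbol-by-symbol to 82 818 82 88 82 82 818 82 82 82 818 82 818 82 88 82 82 818 82 82 82 818; joining the 22 pieces gives the next term.

82818828882828188282828188281882888282818828282818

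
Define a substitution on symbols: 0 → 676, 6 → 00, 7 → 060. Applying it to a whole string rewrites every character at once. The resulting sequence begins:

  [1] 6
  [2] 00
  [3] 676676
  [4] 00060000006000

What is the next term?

Rewriting the 14 symbols of 00060000006000 one by one yields 676 676 676 00 676 676 676 676 676 676 00 676 676 676; concatenated:

6766766760067667667667667667600676676676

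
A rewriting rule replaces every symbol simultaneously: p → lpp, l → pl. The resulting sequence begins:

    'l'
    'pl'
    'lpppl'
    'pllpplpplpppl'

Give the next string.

Applying the rule to each of the 13 symbols of pllpplpplpppl gives the pieces lpp pl pl lpp lpp pl lpp lpp pl lpp lpp lpp pl, which concatenate to the answer.

lppplpllpplpppllpplpppllpplpplpppl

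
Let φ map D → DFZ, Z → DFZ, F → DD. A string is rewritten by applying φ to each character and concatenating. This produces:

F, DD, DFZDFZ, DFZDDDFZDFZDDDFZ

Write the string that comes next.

Applying the rule to each of the 16 symbols of DFZDDDFZDFZDDDFZ gives the pieces DFZ DD DFZ DFZ DFZ DFZ DD DFZ DFZ DD DFZ DFZ DFZ DFZ DD DFZ, which concatenate to the answer.

DFZDDDFZDFZDFZDFZDDDFZDFZDDDFZDFZDFZDFZDDDFZ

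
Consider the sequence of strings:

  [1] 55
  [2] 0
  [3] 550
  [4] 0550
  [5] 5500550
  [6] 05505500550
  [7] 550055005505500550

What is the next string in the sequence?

From term 3 onward, concatenate the second-to-last term with the last: 55·0 = 550, 0·550 = 0550, …
So term 8 is 05505500550·550055005505500550.

05505500550550055005505500550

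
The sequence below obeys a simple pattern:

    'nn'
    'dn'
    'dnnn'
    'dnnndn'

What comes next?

From term 3 onward, concatenate the last term with the second-to-last: dn·nn = dnnn, dnnn·dn = dnnndn, …
Continuing: dnnndn · dnnn gives term 5.

dnnndndnnn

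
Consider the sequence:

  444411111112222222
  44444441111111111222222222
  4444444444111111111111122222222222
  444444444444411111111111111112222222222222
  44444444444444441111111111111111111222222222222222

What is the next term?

4444444444444444444111111111111111111111122222222222222222

Each string has the form 4^{3n-2} 1^{3n+1} 2^{2n+3}, where the shown terms are n = 2, 3, 4, 5, 6.
For the next term, n = 7, so the run lengths are 19, 22, 17.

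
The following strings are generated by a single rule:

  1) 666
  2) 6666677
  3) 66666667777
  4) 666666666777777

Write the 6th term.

s(k+1) = 66·s(k)·77, so each term gains 66 as a prefix and 77 as a suffix.
From 666666666777777, 2 further steps: 666666666777777 → 6666666666677777777 → (answer).

66666666666667777777777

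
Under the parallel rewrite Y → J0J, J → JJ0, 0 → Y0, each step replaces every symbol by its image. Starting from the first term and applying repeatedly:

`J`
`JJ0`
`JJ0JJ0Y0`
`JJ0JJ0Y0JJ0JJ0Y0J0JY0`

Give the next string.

Applying the rule to each of the 21 symbols of JJ0JJ0Y0JJ0JJ0Y0J0JY0 gives the pieces JJ0 JJ0 Y0 JJ0 JJ0 Y0 J0J Y0 JJ0 JJ0 Y0 JJ0 JJ0 Y0 J0J Y0 JJ0 Y0 JJ0 J0J Y0, which concatenate to the answer.

JJ0JJ0Y0JJ0JJ0Y0J0JY0JJ0JJ0Y0JJ0JJ0Y0J0JY0JJ0Y0JJ0J0JY0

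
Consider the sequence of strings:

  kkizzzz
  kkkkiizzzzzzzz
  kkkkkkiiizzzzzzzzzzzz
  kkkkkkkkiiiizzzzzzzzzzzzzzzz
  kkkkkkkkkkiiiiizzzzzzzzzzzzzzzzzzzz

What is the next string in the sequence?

Term n consists of 2n k's, followed by n i's, followed by 4n z's (n = 1, 2, …).
Setting n = 6 gives 12, 6, 24 characters in each block.

kkkkkkkkkkkkiiiiiizzzzzzzzzzzzzzzzzzzzzzzz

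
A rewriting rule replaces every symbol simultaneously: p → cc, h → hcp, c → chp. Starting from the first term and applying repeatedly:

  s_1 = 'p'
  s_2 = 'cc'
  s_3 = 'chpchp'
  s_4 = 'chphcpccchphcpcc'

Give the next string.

chphcpcchcpchpccchpchpchphcpcchcpchpccchpchp

φ(chphcpccchphcpcc) expands symbol-by-symbol to chp hcp cc hcp chp cc chp chp chp hcp cc hcp chp cc chp chp; joining the 16 pieces gives the next term.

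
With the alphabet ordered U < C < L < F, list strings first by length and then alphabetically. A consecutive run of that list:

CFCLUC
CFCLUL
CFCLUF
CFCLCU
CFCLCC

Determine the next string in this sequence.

CFCLCL

The successor of CFCLCC increments the rightmost position that isn't already F and resets every position after it to U.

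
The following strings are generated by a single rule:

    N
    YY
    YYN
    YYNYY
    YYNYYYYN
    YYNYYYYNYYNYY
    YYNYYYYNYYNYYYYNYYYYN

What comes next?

YYNYYYYNYYNYYYYNYYYYNYYNYYYYNYYNYY

Each term (from the third on) is the previous term followed by the one before it: term 3 = YY·N = YYN.
The next term joins YYNYYYYNYYNYYYYNYYYYN and YYNYYYYNYYNYY.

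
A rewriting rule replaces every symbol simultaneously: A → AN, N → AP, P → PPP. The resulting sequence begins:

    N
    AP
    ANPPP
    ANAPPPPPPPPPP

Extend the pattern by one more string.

Applying the rule to each of the 13 symbols of ANAPPPPPPPPPP gives the pieces AN AP AN PPP PPP PPP PPP PPP PPP PPP PPP PPP PPP, which concatenate to the answer.

ANAPANPPPPPPPPPPPPPPPPPPPPPPPPPPPPPP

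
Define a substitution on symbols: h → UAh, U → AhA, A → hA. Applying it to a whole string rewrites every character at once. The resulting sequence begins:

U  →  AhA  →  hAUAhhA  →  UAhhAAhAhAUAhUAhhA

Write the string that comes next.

Rewriting the 18 symbols of UAhhAAhAhAUAhUAhhA one by one yields AhA hA UAh UAh hA hA UAh hA UAh hA AhA hA UAh AhA hA UAh UAh hA; concatenated:

AhAhAUAhUAhhAhAUAhhAUAhhAAhAhAUAhAhAhAUAhUAhhA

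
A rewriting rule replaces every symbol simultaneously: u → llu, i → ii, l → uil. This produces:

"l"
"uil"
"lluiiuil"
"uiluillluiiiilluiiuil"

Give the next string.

φ(uiluillluiiiilluiiuil) expands symbol-by-symbol to llu ii uil llu ii uil uil uil llu ii ii ii ii uil uil llu ii ii llu ii uil; joining the 21 pieces gives the next term.

lluiiuillluiiuiluiluillluiiiiiiiiuiluillluiiiilluiiuil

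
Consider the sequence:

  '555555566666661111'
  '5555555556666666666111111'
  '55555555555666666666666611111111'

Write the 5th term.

The n-th term is 2n+1 5's then 3n-2 6's then 2n-2 1's, where the shown terms are n = 3, 4, 5.
At n = 7 the blocks have lengths 15, 19, 12.

5555555555555556666666666666666666111111111111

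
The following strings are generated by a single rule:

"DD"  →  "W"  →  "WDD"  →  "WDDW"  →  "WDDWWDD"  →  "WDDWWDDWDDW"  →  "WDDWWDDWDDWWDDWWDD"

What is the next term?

WDDWWDDWDDWWDDWWDDWDDWWDDWDDW

Each term (from the third on) is the previous term followed by the one before it: term 3 = W·DD = WDD.
So term 8 is WDDWWDDWDDWWDDWWDD·WDDWWDDWDDW.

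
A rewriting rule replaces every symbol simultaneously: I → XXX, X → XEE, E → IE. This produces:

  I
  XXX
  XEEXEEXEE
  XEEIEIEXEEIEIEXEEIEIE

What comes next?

XEEIEIEXXXIEXXXIEXEEIEIEXXXIEXXXIEXEEIEIEXXXIEXXXIE

φ(XEEIEIEXEEIEIEXEEIEIE) expands symbol-by-symbol to XEE IE IE XXX IE XXX IE XEE IE IE XXX IE XXX IE XEE IE IE XXX IE XXX IE; joining the 21 pieces gives the next term.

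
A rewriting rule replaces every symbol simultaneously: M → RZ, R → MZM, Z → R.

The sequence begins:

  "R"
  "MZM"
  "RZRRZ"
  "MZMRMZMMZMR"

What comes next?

Apply φ to MZMRMZMMZMR symbol by symbol: M→RZ, Z→R, M→RZ, R→MZM, M→RZ, Z→R, M→RZ, M→RZ, Z→R, M→RZ, R→MZM; joined: RZ R RZ MZM RZ R RZ RZ R RZ MZM.

RZRRZMZMRZRRZRZRRZMZM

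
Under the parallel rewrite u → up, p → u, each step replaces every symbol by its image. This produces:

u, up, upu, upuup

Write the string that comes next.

upuupupu

Rewriting each symbol of upuup: u→up, p→u, u→up, u→up, p→u, which concatenates to up u up up u.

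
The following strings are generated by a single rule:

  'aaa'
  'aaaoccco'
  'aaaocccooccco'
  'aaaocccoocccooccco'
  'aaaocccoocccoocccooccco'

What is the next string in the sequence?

aaaocccoocccoocccoocccooccco

Every step adds occco to the end: s(k+1) = s(k)·occco.
One more step from aaaocccoocccoocccooccco gives the answer.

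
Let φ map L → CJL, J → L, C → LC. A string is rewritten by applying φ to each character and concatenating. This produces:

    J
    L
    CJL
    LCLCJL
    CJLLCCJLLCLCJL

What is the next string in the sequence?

LCLCJLCJLLCLCLCJLCJLLCCJLLCLCJL

φ(CJLLCCJLLCLCJL) expands symbol-by-symbol to LC L CJL CJL LC LC L CJL CJL LC CJL LC L CJL; joining the 14 pieces gives the next term.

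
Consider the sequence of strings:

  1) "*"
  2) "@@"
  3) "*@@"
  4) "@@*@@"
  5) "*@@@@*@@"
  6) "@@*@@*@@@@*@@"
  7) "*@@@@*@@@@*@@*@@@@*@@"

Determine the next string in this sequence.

@@*@@*@@@@*@@*@@@@*@@@@*@@*@@@@*@@

From term 3 onward, concatenate the second-to-last term with the last: *·@@ = *@@, @@·*@@ = @@*@@, …
Continuing: @@*@@*@@@@*@@ · *@@@@*@@@@*@@*@@@@*@@ gives term 8.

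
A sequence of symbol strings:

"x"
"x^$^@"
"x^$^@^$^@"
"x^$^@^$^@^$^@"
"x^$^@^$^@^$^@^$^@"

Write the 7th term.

x^$^@^$^@^$^@^$^@^$^@^$^@

The strings grow by a fixed suffix ^$^@ each time.
From x^$^@^$^@^$^@^$^@, 2 further steps: x^$^@^$^@^$^@^$^@ → x^$^@^$^@^$^@^$^@^$^@ → (answer).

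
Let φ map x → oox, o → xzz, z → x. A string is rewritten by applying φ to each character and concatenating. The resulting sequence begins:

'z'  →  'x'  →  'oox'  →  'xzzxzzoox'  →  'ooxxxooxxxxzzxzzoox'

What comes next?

Rewriting the 19 symbols of ooxxxooxxxxzzxzzoox one by one yields xzz xzz oox oox oox xzz xzz oox oox oox oox x x oox x x xzz xzz oox; concatenated:

xzzxzzooxooxooxxzzxzzooxooxooxooxxxooxxxxzzxzzoox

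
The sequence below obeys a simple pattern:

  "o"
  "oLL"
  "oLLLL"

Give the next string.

The strings grow by a fixed suffix LL each time.
Applying this once more to oLLLL:

oLLLLLL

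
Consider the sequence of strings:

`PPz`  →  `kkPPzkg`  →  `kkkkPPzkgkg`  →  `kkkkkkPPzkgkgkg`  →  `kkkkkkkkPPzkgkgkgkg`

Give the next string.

kkkkkkkkkkPPzkgkgkgkgkg

Each term wraps the previous one in kk on the left and kg on the right.
So the next term is kk·kkkkkkkkPPzkgkgkgkg·kg.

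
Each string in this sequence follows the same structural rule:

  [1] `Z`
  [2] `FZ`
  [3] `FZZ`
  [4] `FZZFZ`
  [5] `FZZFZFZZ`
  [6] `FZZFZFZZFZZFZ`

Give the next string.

This is a Fibonacci-style word recurrence s(k) = s(k−1)·s(k−2): e.g. FZ·Z = FZZ.
Continuing: FZZFZFZZFZZFZ · FZZFZFZZ gives term 7.

FZZFZFZZFZZFZFZZFZFZZ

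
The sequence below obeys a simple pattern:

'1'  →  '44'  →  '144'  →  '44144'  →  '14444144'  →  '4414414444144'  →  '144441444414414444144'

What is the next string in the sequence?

Each term (from the third on) is the two preceding terms concatenated in order: term 3 = 1·44 = 144.
So term 8 is 4414414444144·144441444414414444144.

4414414444144144441444414414444144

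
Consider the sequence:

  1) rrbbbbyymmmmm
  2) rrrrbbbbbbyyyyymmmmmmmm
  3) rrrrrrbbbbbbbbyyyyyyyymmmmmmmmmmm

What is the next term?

rrrrrrrrbbbbbbbbbbyyyyyyyyyyymmmmmmmmmmmmmm

Reading off run lengths: r runs 2, 4, 6; b runs 4, 6, 8; y runs 2, 5, 8; m runs 5, 8, 11 — each is linear in n (n = 1, 2, …).
Setting n = 4 gives 8, 10, 11, 14 characters in each block.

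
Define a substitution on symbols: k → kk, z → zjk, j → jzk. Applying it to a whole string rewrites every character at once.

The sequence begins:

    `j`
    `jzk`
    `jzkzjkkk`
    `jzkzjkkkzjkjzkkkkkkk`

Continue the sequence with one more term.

φ(jzkzjkkkzjkjzkkkkkkk) expands symbol-by-symbol to jzk zjk kk zjk jzk kk kk kk zjk jzk kk jzk zjk kk kk kk kk kk kk kk; joining the 20 pieces gives the next term.

jzkzjkkkzjkjzkkkkkkkzjkjzkkkjzkzjkkkkkkkkkkkkkkk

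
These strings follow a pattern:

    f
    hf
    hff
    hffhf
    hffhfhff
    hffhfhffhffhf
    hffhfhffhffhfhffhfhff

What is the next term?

hffhfhffhffhfhffhfhffhffhfhffhffhf

From term 3 onward, concatenate the last term with the second-to-last: hf·f = hff, hff·hf = hffhf, …
Continuing: hffhfhffhffhfhffhfhff · hffhfhffhffhf gives term 8.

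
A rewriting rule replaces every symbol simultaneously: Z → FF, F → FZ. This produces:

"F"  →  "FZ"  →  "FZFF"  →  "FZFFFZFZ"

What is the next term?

FZFFFZFZFZFFFZFF

Apply φ to FZFFFZFZ symbol by symbol: F→FZ, Z→FF, F→FZ, F→FZ, F→FZ, Z→FF, F→FZ, Z→FF; joined: FZ FF FZ FZ FZ FF FZ FF.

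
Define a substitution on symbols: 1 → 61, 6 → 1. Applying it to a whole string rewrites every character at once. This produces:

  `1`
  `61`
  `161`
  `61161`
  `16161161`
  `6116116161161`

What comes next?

φ(6116116161161) expands symbol-by-symbol to 1 61 61 1 61 61 1 61 1 61 61 1 61; joining the 13 pieces gives the next term.

161611616116116161161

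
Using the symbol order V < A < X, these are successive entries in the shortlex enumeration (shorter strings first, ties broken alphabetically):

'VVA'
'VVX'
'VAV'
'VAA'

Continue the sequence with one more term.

The successor of VAA increments the rightmost position that isn't already X and resets every position after it to V.

VAX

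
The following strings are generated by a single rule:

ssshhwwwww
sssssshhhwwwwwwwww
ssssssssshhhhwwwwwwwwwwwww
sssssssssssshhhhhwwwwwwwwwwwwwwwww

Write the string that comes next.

Reading off run lengths: s runs 3, 6, 9, 12; h runs 2, 3, 4, 5; w runs 5, 9, 13, 17 — each is linear in n (n = 1, 2, …).
At n = 5 the blocks have lengths 15, 6, 21.

ssssssssssssssshhhhhhwwwwwwwwwwwwwwwwwwwww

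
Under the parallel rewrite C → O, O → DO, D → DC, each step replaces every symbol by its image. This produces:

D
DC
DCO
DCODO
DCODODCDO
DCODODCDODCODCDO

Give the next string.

DCODODCDODCODCDODCODODCODCDO

Replace each of the 16 characters of DCODODCDODCODCDO in place — DC O DO DC DO DC O DC DO DC O DO DC O DC DO — and concatenate.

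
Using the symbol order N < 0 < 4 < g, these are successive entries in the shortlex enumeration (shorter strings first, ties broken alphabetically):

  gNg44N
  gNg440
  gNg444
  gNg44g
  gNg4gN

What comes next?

Treat gNg4gN as a base-4 numeral over the given alphabet and add one, carrying through any trailing g's.

gNg4g0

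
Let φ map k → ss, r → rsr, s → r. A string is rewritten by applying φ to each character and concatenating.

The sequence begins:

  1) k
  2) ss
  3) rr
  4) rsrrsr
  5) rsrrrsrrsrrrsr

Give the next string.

Applying the rule to each of the 14 symbols of rsrrrsrrsrrrsr gives the pieces rsr r rsr rsr rsr r rsr rsr r rsr rsr rsr r rsr, which concatenate to the answer.

rsrrrsrrsrrsrrrsrrsrrrsrrsrrsrrrsr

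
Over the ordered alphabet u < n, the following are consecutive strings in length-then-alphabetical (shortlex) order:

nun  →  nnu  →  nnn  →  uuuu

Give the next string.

Treat uuuu as a base-2 numeral over the given alphabet and add one, carrying through any trailing n's.

uuun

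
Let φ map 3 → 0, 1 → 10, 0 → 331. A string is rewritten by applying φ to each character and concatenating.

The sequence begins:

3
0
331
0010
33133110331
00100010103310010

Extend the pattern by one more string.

Applying the rule to each of the 17 symbols of 00100010103310010 gives the pieces 331 331 10 331 331 331 10 331 10 331 0 0 10 331 331 10 331, which concatenate to the answer.

331331103313313311033110331001033133110331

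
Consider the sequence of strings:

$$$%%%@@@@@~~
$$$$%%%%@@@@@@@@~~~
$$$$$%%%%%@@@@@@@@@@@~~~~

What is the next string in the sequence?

$$$$$$%%%%%%@@@@@@@@@@@@@@~~~~~

Term n consists of n+2 $'s, followed by n+2 %'s, followed by 3n+2 @'s, followed by n+1 ~'s (n = 1, 2, …).
Setting n = 4 gives 6, 6, 14, 5 characters in each block.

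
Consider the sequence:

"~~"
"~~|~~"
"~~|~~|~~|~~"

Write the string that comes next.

Every step duplicates the string with '|' between the halves.
Doubling ~~|~~|~~|~~ with '|' between the halves:

~~|~~|~~|~~|~~|~~|~~|~~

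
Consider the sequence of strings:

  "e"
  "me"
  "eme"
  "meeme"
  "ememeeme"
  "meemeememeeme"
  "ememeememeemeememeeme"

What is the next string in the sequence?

From term 3 onward, concatenate the second-to-last term with the last: e·me = eme, me·eme = meeme, …
The next term joins meemeememeeme and ememeememeemeememeeme.

meemeememeemeememeememeemeememeeme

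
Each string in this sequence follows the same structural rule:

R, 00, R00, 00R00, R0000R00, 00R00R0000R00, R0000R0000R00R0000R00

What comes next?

This is a Fibonacci-style word recurrence s(k) = s(k−2)·s(k−1): e.g. R·00 = R00.
Continuing: 00R00R0000R00 · R0000R0000R00R0000R00 gives term 8.

00R00R0000R00R0000R0000R00R0000R00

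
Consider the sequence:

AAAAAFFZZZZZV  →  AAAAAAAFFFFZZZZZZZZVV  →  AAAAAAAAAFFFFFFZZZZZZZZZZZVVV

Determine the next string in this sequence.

AAAAAAAAAAAFFFFFFFFZZZZZZZZZZZZZZVVVV

The n-th term is 2n+3 A's then 2n F's then 3n+2 Z's then n V's (n = 1, 2, …).
Setting n = 4 gives 11, 8, 14, 4 characters in each block.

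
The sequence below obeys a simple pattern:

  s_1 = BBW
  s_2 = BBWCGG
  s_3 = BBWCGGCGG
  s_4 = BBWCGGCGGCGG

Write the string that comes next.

Every step adds CGG to the end: s(k+1) = s(k)·CGG.
One more step from BBWCGGCGGCGG gives the answer.

BBWCGGCGGCGGCGG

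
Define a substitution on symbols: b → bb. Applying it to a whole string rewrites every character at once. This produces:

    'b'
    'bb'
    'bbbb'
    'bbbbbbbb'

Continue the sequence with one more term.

bbbbbbbbbbbbbbbb

Apply φ to bbbbbbbb symbol by symbol: b→bb, b→bb, b→bb, b→bb, b→bb, b→bb, b→bb, b→bb; joined: bb bb bb bb bb bb bb bb.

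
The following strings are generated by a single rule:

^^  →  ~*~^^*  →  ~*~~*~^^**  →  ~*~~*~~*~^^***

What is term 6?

Every step adds ~*~ to the front and * to the end of the previous string.
From ~*~~*~~*~^^***, 2 further steps: ~*~~*~~*~^^*** → ~*~~*~~*~~*~^^**** → (answer).

~*~~*~~*~~*~~*~^^*****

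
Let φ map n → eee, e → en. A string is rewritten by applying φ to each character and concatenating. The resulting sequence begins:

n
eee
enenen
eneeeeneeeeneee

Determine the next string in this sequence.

eneeeeneneneneeeeneneneneeeenenen

φ(eneeeeneeeeneee) expands symbol-by-symbol to en eee en en en en eee en en en en eee en en en; joining the 15 pieces gives the next term.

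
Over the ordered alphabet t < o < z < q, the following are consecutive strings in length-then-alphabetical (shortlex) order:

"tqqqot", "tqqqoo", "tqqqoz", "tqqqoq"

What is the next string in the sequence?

Find the rightmost character of tqqqoq below q, bump it to the next letter, and reset everything to its right to t.

tqqqzt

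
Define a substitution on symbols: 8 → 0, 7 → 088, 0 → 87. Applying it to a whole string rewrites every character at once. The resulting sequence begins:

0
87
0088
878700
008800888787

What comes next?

Rewriting each symbol of 008800888787: 0→87, 0→87, 8→0, 8→0, 0→87, 0→87, 8→0, 8→0, 8→0, 7→088, 8→0, 7→088, which concatenates to 87 87 0 0 87 87 0 0 0 088 0 088.

87870087870000880088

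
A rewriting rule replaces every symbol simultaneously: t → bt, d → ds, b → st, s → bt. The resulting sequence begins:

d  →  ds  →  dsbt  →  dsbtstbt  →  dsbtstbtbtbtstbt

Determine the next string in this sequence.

Applying the rule to each of the 16 symbols of dsbtstbtbtbtstbt gives the pieces ds bt st bt bt bt st bt st bt st bt bt bt st bt, which concatenate to the answer.

dsbtstbtbtbtstbtstbtstbtbtbtstbt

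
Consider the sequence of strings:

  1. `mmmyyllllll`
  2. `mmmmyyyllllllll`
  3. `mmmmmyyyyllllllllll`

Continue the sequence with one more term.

Each string has the form m^{n} y^{n-1} l^{2n}, where the shown terms are n = 3, 4, 5.
For the next term, n = 6, so the run lengths are 6, 5, 12.

mmmmmmyyyyyllllllllllll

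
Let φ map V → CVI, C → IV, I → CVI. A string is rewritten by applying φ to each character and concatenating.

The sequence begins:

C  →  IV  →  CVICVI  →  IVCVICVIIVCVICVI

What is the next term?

Replace each of the 16 characters of IVCVICVIIVCVICVI in place — CVI CVI IV CVI CVI IV CVI CVI CVI CVI IV CVI CVI IV CVI CVI — and concatenate.

CVICVIIVCVICVIIVCVICVICVICVIIVCVICVIIVCVICVI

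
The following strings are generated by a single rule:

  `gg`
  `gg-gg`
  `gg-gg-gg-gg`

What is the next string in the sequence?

gg-gg-gg-gg-gg-gg-gg-gg

Every step duplicates the string with '-' between the halves.
So the next term is two copies of gg-gg-gg-gg with '-' between the halves.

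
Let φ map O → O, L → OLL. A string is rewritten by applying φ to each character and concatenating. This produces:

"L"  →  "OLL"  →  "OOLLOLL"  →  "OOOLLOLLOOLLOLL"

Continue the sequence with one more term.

Rewriting the 15 symbols of OOOLLOLLOOLLOLL one by one yields O O O OLL OLL O OLL OLL O O OLL OLL O OLL OLL; concatenated:

OOOOLLOLLOOLLOLLOOOLLOLLOOLLOLL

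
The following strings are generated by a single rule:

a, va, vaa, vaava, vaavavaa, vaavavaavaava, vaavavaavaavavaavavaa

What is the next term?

vaavavaavaavavaavavaavaavavaavaava

This is a Fibonacci-style word recurrence s(k) = s(k−1)·s(k−2): e.g. va·a = vaa.
So term 8 is vaavavaavaavavaavavaa·vaavavaavaava.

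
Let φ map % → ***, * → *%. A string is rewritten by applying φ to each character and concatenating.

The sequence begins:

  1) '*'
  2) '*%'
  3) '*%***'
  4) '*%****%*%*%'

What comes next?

Expanding *%****%*%*%: *→*%, %→***, *→*%, *→*%, *→*%, *→*%, %→***, *→*%, %→***, *→*%, %→***. Concatenated: *% *** *% *% *% *% *** *% *** *% ***.

*%****%*%*%*%****%****%***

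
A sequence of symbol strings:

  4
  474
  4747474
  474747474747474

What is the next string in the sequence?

s(k+1) = s(k)·7·s(k) — each term doubles the last with '7' between the halves.
Doubling 474747474747474 with '7' between the halves:

4747474747474747474747474747474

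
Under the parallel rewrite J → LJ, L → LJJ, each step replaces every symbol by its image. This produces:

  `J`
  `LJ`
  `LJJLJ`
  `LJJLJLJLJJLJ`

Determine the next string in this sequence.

Rewriting each symbol of LJJLJLJLJJLJ: L→LJJ, J→LJ, J→LJ, L→LJJ, J→LJ, L→LJJ, J→LJ, L→LJJ, J→LJ, J→LJ, L→LJJ, J→LJ, which concatenates to LJJ LJ LJ LJJ LJ LJJ LJ LJJ LJ LJ LJJ LJ.

LJJLJLJLJJLJLJJLJLJJLJLJLJJLJ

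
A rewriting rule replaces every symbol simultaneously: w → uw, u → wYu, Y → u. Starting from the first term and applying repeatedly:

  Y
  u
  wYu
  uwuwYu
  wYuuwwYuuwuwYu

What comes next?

φ(wYuuwwYuuwuwYu) expands symbol-by-symbol to uw u wYu wYu uw uw u wYu wYu uw wYu uw u wYu; joining the 14 pieces gives the next term.

uwuwYuwYuuwuwuwYuwYuuwwYuuwuwYu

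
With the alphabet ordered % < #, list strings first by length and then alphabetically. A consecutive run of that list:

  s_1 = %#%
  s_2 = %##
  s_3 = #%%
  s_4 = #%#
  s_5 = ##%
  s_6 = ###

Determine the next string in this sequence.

%%%%

### is the last string of length 3, so the next is the first of length 4: % repeated 4 times.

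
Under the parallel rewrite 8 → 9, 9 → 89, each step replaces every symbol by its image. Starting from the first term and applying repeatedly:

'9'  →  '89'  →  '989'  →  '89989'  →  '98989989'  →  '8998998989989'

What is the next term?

989899898998998989989

Applying the rule to each of the 13 symbols of 8998998989989 gives the pieces 9 89 89 9 89 89 9 89 9 89 89 9 89, which concatenate to the answer.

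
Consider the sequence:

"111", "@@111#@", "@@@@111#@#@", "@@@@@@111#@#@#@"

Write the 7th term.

Every step adds @@ to the front and #@ to the end of the previous string.
From @@@@@@111#@#@#@, 3 further steps: @@@@@@111#@#@#@ → @@@@@@@@111#@#@#@#@ → @@@@@@@@@@111#@#@#@#@#@ → (answer).

@@@@@@@@@@@@111#@#@#@#@#@#@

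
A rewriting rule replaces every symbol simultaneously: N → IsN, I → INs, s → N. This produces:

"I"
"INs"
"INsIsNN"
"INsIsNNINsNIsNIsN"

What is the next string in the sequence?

Rewriting the 17 symbols of INsIsNNINsNIsNIsN one by one yields INs IsN N INs N IsN IsN INs IsN N IsN INs N IsN INs N IsN; concatenated:

INsIsNNINsNIsNIsNINsIsNNIsNINsNIsNINsNIsN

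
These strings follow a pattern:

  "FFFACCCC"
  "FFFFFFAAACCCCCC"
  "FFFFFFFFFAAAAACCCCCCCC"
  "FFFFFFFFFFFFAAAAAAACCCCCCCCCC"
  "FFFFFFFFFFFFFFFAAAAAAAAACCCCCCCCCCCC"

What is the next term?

Term n consists of 3n F's, followed by 2n-1 A's, followed by 2n+2 C's (n = 1, 2, …).
Setting n = 6 gives 18, 11, 14 characters in each block.

FFFFFFFFFFFFFFFFFFAAAAAAAAAAACCCCCCCCCCCCCC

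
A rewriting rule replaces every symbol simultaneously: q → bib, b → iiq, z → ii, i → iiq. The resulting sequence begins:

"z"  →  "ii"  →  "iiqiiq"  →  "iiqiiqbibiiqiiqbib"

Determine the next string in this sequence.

φ(iiqiiqbibiiqiiqbib) expands symbol-by-symbol to iiq iiq bib iiq iiq bib iiq iiq iiq iiq iiq bib iiq iiq bib iiq iiq iiq; joining the 18 pieces gives the next term.

iiqiiqbibiiqiiqbibiiqiiqiiqiiqiiqbibiiqiiqbibiiqiiqiiq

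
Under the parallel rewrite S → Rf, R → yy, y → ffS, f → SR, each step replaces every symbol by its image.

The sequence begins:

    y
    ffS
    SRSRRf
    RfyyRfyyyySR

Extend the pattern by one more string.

yySRffSffSyySRffSffSffSffSRfyy

Rewriting each symbol of RfyyRfyyyySR: R→yy, f→SR, y→ffS, y→ffS, R→yy, f→SR, y→ffS, y→ffS, y→ffS, y→ffS, S→Rf, R→yy, which concatenates to yy SR ffS ffS yy SR ffS ffS ffS ffS Rf yy.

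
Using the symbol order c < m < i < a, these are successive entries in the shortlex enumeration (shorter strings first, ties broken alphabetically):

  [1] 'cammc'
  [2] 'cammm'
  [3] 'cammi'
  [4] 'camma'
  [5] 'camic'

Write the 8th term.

camia

Stepping forward 3 times from camic: camic → camim → camii, then the target.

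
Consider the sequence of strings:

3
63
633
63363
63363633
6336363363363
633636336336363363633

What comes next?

6336363363363633636336336363363363

From term 3 onward, concatenate the last term with the second-to-last: 63·3 = 633, 633·63 = 63363, …
The next term joins 633636336336363363633 and 6336363363363.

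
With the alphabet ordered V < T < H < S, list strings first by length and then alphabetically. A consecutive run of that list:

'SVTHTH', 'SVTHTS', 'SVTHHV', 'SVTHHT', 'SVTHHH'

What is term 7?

SVTHSV

Continuing the enumeration 2 steps past SVTHHH: SVTHHH → SVTHHS → (answer).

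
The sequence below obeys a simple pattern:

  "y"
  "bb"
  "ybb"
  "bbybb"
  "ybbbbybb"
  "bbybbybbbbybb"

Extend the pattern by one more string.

ybbbbybbbbybbybbbbybb

From term 3 onward, concatenate the second-to-last term with the last: y·bb = ybb, bb·ybb = bbybb, …
So term 7 is ybbbbybb·bbybbybbbbybb.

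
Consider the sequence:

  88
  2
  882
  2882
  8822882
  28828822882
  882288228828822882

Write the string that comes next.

28828822882882288228828822882

This is a Fibonacci-style word recurrence s(k) = s(k−2)·s(k−1): e.g. 88·2 = 882.
The next term joins 28828822882 and 882288228828822882.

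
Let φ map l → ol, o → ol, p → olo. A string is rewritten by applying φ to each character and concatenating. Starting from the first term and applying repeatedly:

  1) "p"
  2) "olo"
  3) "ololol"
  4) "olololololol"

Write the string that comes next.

Rewriting each symbol of olololololol: o→ol, l→ol, o→ol, l→ol, o→ol, l→ol, o→ol, l→ol, o→ol, l→ol, o→ol, l→ol, which concatenates to ol ol ol ol ol ol ol ol ol ol ol ol.

olololololololololololol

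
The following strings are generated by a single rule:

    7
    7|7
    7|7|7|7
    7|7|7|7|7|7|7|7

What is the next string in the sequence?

Each string is two copies of the previous one joined by '|'.
Doubling 7|7|7|7|7|7|7|7 with '|' between the halves:

7|7|7|7|7|7|7|7|7|7|7|7|7|7|7|7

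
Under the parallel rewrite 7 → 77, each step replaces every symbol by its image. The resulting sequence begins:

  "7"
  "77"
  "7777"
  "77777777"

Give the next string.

Apply φ to 77777777 symbol by symbol: 7→77, 7→77, 7→77, 7→77, 7→77, 7→77, 7→77, 7→77; joined: 77 77 77 77 77 77 77 77.

7777777777777777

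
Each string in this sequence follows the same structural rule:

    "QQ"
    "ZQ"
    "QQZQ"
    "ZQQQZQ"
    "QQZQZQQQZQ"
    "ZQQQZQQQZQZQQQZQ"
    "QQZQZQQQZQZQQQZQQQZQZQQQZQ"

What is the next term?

This is a Fibonacci-style word recurrence s(k) = s(k−2)·s(k−1): e.g. QQ·ZQ = QQZQ.
Continuing: ZQQQZQQQZQZQQQZQ · QQZQZQQQZQZQQQZQQQZQZQQQZQ gives term 8.

ZQQQZQQQZQZQQQZQQQZQZQQQZQZQQQZQQQZQZQQQZQ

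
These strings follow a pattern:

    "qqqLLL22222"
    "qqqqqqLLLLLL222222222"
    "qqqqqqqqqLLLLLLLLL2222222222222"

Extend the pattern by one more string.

Each string has the form q^{3n} L^{3n} 2^{4n+1} (n = 1, 2, …).
For the next term, n = 4, so the run lengths are 12, 12, 17.

qqqqqqqqqqqqLLLLLLLLLLLL22222222222222222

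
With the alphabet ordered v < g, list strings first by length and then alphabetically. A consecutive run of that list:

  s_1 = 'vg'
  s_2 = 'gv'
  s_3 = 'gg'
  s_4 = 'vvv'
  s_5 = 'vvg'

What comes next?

Find the rightmost character of vvg below g, bump it to the next letter, and reset everything to its right to v.

vgv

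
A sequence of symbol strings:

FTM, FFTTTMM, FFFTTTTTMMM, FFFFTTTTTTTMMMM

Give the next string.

Term n consists of n F's, followed by 2n-1 T's, followed by n M's (n = 1, 2, …).
Setting n = 5 gives 5, 9, 5 characters in each block.

FFFFFTTTTTTTTTMMMMM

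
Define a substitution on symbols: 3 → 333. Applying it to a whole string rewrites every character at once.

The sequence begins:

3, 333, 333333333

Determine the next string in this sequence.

Rewriting each symbol of 333333333: 3→333, 3→333, 3→333, 3→333, 3→333, 3→333, 3→333, 3→333, 3→333, which concatenates to 333 333 333 333 333 333 333 333 333.

333333333333333333333333333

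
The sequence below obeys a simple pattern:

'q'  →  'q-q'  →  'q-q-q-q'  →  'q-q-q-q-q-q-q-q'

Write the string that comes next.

q-q-q-q-q-q-q-q-q-q-q-q-q-q-q-q

Each string is two copies of the previous one joined by '-'.
One more doubling of q-q-q-q-q-q-q-q gives the answer.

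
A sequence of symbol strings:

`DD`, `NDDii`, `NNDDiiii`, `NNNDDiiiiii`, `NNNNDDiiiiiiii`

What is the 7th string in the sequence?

NNNNNNDDiiiiiiiiiiii

Each term wraps the previous one in N on the left and ii on the right.
From NNNNDDiiiiiiii, 2 further steps: NNNNDDiiiiiiii → NNNNNDDiiiiiiiiii → (answer).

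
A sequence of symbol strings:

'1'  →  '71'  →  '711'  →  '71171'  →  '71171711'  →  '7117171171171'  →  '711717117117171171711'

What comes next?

7117171171171711717117117171171171

From term 3 onward, concatenate the last term with the second-to-last: 71·1 = 711, 711·71 = 71171, …
The next term joins 711717117117171171711 and 7117171171171.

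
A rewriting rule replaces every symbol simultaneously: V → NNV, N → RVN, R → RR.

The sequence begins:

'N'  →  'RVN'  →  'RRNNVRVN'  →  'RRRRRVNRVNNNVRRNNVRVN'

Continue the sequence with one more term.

RRRRRRRRRRNNVRVNRRNNVRVNRVNRVNNNVRRRRRVNRVNNNVRRNNVRVN

Replace each of the 21 characters of RRRRRVNRVNNNVRRNNVRVN in place — RR RR RR RR RR NNV RVN RR NNV RVN RVN RVN NNV RR RR RVN RVN NNV RR NNV RVN — and concatenate.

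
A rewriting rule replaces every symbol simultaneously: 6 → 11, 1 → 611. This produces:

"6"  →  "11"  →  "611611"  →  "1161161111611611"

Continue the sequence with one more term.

61161111611611116116116116111161161111611611

Replace each of the 16 characters of 1161161111611611 in place — 611 611 11 611 611 11 611 611 611 611 11 611 611 11 611 611 — and concatenate.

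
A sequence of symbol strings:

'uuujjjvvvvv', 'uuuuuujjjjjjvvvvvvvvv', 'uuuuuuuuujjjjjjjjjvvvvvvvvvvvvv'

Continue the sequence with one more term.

Each string has the form u^{3n} j^{3n} v^{4n+1} (n = 1, 2, …).
For the next term, n = 4, so the run lengths are 12, 12, 17.

uuuuuuuuuuuujjjjjjjjjjjjvvvvvvvvvvvvvvvvv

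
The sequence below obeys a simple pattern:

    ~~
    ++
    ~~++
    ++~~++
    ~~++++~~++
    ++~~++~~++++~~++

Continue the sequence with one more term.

This is a Fibonacci-style word recurrence s(k) = s(k−2)·s(k−1): e.g. ~~·++ = ~~++.
Continuing: ~~++++~~++ · ++~~++~~++++~~++ gives term 7.

~~++++~~++++~~++~~++++~~++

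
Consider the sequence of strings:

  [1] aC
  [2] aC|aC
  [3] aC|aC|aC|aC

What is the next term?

aC|aC|aC|aC|aC|aC|aC|aC

s(k+1) = s(k)·|·s(k) — each term doubles the last with '|' between the halves.
So the next term is two copies of aC|aC|aC|aC with '|' between the halves.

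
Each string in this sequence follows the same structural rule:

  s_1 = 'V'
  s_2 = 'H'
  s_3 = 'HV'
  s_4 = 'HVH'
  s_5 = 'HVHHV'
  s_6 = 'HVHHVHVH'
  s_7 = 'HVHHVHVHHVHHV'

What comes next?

This is a Fibonacci-style word recurrence s(k) = s(k−1)·s(k−2): e.g. H·V = HV.
Continuing: HVHHVHVHHVHHV · HVHHVHVH gives term 8.

HVHHVHVHHVHHVHVHHVHVH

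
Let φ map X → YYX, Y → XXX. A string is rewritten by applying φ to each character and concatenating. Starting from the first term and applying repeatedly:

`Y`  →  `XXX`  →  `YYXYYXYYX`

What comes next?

Expanding YYXYYXYYX: Y→XXX, Y→XXX, X→YYX, Y→XXX, Y→XXX, X→YYX, Y→XXX, Y→XXX, X→YYX. Concatenated: XXX XXX YYX XXX XXX YYX XXX XXX YYX.

XXXXXXYYXXXXXXXYYXXXXXXXYYX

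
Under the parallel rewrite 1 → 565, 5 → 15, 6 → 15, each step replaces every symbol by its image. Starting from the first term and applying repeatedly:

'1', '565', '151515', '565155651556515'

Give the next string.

Rewriting the 15 symbols of 565155651556515 one by one yields 15 15 15 565 15 15 15 15 565 15 15 15 15 565 15; concatenated:

151515565151515155651515151556515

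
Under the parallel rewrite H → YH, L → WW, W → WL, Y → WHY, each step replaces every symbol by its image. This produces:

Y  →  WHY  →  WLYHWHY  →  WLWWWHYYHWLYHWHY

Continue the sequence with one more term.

φ(WLWWWHYYHWLYHWHY) expands symbol-by-symbol to WL WW WL WL WL YH WHY WHY YH WL WW WHY YH WL YH WHY; joining the 16 pieces gives the next term.

WLWWWLWLWLYHWHYWHYYHWLWWWHYYHWLYHWHY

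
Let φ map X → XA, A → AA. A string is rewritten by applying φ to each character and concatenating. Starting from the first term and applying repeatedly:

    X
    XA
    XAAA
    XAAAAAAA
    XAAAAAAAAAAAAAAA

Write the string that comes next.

Replace each of the 16 characters of XAAAAAAAAAAAAAAA in place — XA AA AA AA AA AA AA AA AA AA AA AA AA AA AA AA — and concatenate.

XAAAAAAAAAAAAAAAAAAAAAAAAAAAAAAA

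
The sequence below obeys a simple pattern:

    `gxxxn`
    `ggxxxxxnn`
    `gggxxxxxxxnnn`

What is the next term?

ggggxxxxxxxxxnnnn

Reading off run lengths: g runs 1, 2, 3; x runs 3, 5, 7; n runs 1, 2, 3 — each is linear in n (n = 1, 2, …).
For the next term, n = 4, so the run lengths are 4, 9, 4.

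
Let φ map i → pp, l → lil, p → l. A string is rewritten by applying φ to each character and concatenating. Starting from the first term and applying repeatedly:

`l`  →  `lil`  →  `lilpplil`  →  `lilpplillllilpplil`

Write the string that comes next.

Rewriting the 18 symbols of lilpplillllilpplil one by one yields lil pp lil l l lil pp lil lil lil lil pp lil l l lil pp lil; concatenated:

lilpplillllilpplillillillilpplillllilpplil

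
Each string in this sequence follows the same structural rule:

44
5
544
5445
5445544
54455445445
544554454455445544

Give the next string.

54455445445544554454455445445

Each term (from the third on) is the previous term followed by the one before it: term 3 = 5·44 = 544.
The next term joins 544554454455445544 and 54455445445.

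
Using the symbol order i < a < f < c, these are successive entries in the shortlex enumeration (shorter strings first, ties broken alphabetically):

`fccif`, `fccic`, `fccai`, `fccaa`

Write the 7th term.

Advancing 3 positions from fccaa through fccaa → fccaf → fccac reaches term 7.

fccfi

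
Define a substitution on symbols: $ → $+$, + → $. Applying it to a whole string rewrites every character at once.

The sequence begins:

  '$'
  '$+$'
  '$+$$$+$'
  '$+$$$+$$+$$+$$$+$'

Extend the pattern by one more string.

Rewriting the 17 symbols of $+$$$+$$+$$+$$$+$ one by one yields $+$ $ $+$ $+$ $+$ $ $+$ $+$ $ $+$ $+$ $ $+$ $+$ $+$ $ $+$; concatenated:

$+$$$+$$+$$+$$$+$$+$$$+$$+$$$+$$+$$+$$$+$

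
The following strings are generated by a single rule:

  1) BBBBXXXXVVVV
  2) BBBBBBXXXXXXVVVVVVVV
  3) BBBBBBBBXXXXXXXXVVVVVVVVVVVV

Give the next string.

Each string has the form B^{2n+2} X^{2n+2} V^{4n} (n = 1, 2, …).
Setting n = 4 gives 10, 10, 16 characters in each block.

BBBBBBBBBBXXXXXXXXXXVVVVVVVVVVVVVVVV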